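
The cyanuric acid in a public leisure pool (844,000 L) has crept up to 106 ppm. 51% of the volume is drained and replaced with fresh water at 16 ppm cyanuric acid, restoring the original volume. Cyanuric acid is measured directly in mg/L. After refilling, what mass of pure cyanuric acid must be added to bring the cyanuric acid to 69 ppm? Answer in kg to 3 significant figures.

7.51 kg

After draining 51% and refilling: 106 × 0.49 + 16 × 0.51 = 60.1 ppm.
Deficit to target: 69 − 60.1 = 8.9 mg/L.
Mass: 8.9 mg/L × 844,000 L = 7512 g cyanuric acid.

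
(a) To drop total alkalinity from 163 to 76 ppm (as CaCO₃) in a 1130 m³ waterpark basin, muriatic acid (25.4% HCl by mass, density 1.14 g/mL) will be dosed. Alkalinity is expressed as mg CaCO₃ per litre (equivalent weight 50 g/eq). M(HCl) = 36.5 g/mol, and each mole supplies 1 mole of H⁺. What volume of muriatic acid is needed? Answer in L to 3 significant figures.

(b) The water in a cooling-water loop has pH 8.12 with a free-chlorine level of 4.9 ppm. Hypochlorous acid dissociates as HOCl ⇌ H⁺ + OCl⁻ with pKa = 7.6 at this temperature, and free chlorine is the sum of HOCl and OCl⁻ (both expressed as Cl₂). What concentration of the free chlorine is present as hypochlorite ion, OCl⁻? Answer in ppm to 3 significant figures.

(a) 248 L; (b) 3.76 ppm

(a) Volume: 1130 m³ = 1,130,000 L.
(a) Alkalinity to neutralize: (163 − 76) = 87 mg/L as CaCO₃ × 1,130,000 L = 98,310 g as CaCO₃.
(a) Equivalents of H⁺ required: 98,310 ÷ 50 g/eq = 1966 eq = 1966 mol HCl.
(a) Mass of HCl: 1966 × 36.5 = 71,770 g.
(a) Mass of 25.4% solution: 71,770 / 0.254 = 282,500 g.
(a) Volume: 282,500 g ÷ 1.14 g/mL = 247,800 mL.

(b) [OCl⁻]/[HOCl] = 10^(pH − pKa) = 10^(8.12 − 7.6) = 10^0.52 = 3.311.
(b) Fraction as HOCl = 1 / (1 + 3.311) = 0.2319.
(b) OCl⁻ = (1 − 0.2319) × 4.9 ppm = 3.763 ppm.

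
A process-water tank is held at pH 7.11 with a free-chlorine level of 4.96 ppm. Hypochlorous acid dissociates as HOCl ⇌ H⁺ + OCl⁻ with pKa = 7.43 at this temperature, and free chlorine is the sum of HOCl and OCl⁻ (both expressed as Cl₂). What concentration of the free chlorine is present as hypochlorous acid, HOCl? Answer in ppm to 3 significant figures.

[OCl⁻]/[HOCl] = 10^(pH − pKa) = 10^(7.11 − 7.43) = 10^-0.32 = 0.4786.
Fraction as HOCl = 1 / (1 + 0.4786) = 0.6763.
HOCl = 0.6763 × 4.96 ppm = 3.354 ppm.

3.35 ppm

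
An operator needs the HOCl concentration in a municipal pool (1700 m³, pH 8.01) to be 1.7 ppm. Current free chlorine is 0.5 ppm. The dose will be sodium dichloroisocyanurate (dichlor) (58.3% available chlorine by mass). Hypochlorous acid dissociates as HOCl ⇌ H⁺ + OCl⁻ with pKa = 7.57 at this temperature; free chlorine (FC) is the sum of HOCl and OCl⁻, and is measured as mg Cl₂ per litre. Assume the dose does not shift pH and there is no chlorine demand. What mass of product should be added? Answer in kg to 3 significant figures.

17.2 kg

Volume: 1700 m³ = 1,700,000 L.
[OCl⁻]/[HOCl] = 10^(pH − pKa) = 10^(8.01 − 7.57) = 2.754; fraction as HOCl = 1/(1 + 2.754) = 0.2664.
Free chlorine required for 1.7 ppm HOCl: 1.7 / 0.2664 = 6.382 ppm.
FC to add: 6.382 − 0.5 = 5.882 mg/L as Cl₂.
Cl₂ equivalent: 5.882 mg/L × 1,700,000 L = 10,000 g.
Product at 58.3% available Cl: 10,000 / 0.583 = 17,150 g.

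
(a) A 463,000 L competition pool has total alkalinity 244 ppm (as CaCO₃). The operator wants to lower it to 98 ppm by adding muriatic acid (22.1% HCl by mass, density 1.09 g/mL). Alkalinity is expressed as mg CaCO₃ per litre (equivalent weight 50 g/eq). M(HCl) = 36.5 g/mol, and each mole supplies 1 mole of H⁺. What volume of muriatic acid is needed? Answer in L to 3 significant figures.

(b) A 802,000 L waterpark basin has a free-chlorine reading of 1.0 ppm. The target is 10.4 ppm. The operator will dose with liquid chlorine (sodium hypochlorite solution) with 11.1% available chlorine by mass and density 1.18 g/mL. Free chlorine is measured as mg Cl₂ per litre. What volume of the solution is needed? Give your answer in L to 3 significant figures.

(a) Alkalinity to neutralize: (244 − 98) = 146 mg/L as CaCO₃ × 463,000 L = 67,600 g as CaCO₃.
(a) Equivalents of H⁺ required: 67,600 ÷ 50 g/eq = 1352 eq = 1352 mol HCl.
(a) Mass of HCl: 1352 × 36.5 = 49,350 g.
(a) Mass of 22.1% solution: 49,350 / 0.221 = 223,300 g.
(a) Volume: 223,300 g ÷ 1.09 g/mL = 204,900 mL.

(b) Chlorine deficit: 10.4 − 1.0 = 9.4 ppm = 9.4 mg/L as Cl₂.
(b) Cl₂ equivalent needed: 9.4 mg/L × 802,000 L = 7,539,000 mg = 7539 g.
(b) Product at 11.1% available chlorine: 7539 / 0.111 = 67,920 g.
(b) Volume at density 1.18 g/mL: 67,920 g ÷ 1.18 g/mL = 57,560 mL.

(a) 205 L; (b) 57.6 L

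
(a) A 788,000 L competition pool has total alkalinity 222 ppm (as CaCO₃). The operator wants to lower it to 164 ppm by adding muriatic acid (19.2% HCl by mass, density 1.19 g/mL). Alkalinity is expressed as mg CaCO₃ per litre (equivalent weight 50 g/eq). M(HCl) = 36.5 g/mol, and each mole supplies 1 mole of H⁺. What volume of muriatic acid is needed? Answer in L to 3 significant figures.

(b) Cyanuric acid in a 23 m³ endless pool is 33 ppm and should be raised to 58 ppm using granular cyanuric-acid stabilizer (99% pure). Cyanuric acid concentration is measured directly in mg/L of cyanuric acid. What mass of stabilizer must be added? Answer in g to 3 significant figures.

(a) 146 L; (b) 581 g

(a) Alkalinity to neutralize: (222 − 164) = 58 mg/L as CaCO₃ × 788,000 L = 45,700 g as CaCO₃.
(a) Equivalents of H⁺ required: 45,700 ÷ 50 g/eq = 914.1 eq = 914.1 mol HCl.
(a) Mass of HCl: 914.1 × 36.5 = 33,360 g.
(a) Mass of 19.2% solution: 33,360 / 0.192 = 173,800 g.
(a) Volume: 173,800 g ÷ 1.19 g/mL = 146,000 mL.

(b) Volume: 23 m³ = 23,000 L.
(b) CYA to add: (58 − 33) = 25 mg/L × 23,000 L = 575 g cyanuric acid.
(b) At 99% purity: 575 / 0.99 = 580.8 g product.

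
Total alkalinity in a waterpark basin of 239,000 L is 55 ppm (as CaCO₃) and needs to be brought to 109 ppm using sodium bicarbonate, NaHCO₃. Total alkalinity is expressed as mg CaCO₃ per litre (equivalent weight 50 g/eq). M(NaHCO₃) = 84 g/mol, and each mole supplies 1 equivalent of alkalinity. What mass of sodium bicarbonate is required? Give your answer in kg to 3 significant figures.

Alkalinity to add: (109 − 55) = 54 mg/L as CaCO₃ × 239,000 L = 12,910 g as CaCO₃.
Equivalents: 12,910 g ÷ 50 g/eq = 258.1 eq.
NaHCO₃ supplies 1 eq per mole → 258.1 mol.
Mass: 258.1 mol × 84 g/mol = 21,680 g.

21.7 kg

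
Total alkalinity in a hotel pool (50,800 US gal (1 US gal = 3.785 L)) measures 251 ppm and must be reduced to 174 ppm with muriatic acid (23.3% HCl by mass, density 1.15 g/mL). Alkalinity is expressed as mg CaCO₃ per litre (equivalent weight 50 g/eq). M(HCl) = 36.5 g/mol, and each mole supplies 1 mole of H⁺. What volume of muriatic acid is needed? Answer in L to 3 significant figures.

40.3 L

Volume: 50,800 US gal × 3.785 L/gal = 192,278 L.
Alkalinity to neutralize: (251 − 174) = 77 mg/L as CaCO₃ × 192,278 L = 14,810 g as CaCO₃.
Equivalents of H⁺ required: 14,810 ÷ 50 g/eq = 296.1 eq = 296.1 mol HCl.
Mass of HCl: 296.1 × 36.5 = 10,810 g.
Mass of 23.3% solution: 10,810 / 0.233 = 46,390 g.
Volume: 46,390 g ÷ 1.15 g/mL = 40,340 mL.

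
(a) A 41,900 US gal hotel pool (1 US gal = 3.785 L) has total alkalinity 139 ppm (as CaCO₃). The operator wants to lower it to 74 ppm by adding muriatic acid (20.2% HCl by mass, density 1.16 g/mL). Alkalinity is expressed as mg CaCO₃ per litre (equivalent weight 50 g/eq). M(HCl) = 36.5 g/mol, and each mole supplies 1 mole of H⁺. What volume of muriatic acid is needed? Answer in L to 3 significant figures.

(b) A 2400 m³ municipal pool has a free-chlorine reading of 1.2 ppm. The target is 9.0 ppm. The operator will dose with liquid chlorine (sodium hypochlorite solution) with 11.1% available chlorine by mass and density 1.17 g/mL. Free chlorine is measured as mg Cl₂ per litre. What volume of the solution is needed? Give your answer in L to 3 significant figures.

(a) Volume: 41,900 US gal × 3.785 L/gal = 158,592 L.
(a) Alkalinity to neutralize: (139 − 74) = 65 mg/L as CaCO₃ × 158,592 L = 10,310 g as CaCO₃.
(a) Equivalents of H⁺ required: 10,310 ÷ 50 g/eq = 206.2 eq = 206.2 mol HCl.
(a) Mass of HCl: 206.2 × 36.5 = 7525 g.
(a) Mass of 20.2% solution: 7525 / 0.202 = 37,250 g.
(a) Volume: 37,250 g ÷ 1.16 g/mL = 32,110 mL.

(b) Volume: 2400 m³ = 2,400,000 L.
(b) Chlorine deficit: 9.0 − 1.2 = 7.8 ppm = 7.8 mg/L as Cl₂.
(b) Cl₂ equivalent needed: 7.8 mg/L × 2,400,000 L = 18,720,000 mg = 18,720 g.
(b) Product at 11.1% available chlorine: 18,720 / 0.111 = 168,600 g.
(b) Volume at density 1.17 g/mL: 168,600 g ÷ 1.17 g/mL = 144,100 mL.

(a) 32.1 L; (b) 144 L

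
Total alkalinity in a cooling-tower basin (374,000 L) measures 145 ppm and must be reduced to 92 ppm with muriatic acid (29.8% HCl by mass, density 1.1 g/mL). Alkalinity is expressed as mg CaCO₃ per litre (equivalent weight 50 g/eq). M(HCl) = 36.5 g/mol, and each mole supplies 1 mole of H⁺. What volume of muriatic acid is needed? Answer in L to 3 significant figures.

Alkalinity to neutralize: (145 − 92) = 53 mg/L as CaCO₃ × 374,000 L = 19,820 g as CaCO₃.
Equivalents of H⁺ required: 19,820 ÷ 50 g/eq = 396.4 eq = 396.4 mol HCl.
Mass of HCl: 396.4 × 36.5 = 14,470 g.
Mass of 29.8% solution: 14,470 / 0.298 = 48,560 g.
Volume: 48,560 g ÷ 1.1 g/mL = 44,140 mL.

44.1 L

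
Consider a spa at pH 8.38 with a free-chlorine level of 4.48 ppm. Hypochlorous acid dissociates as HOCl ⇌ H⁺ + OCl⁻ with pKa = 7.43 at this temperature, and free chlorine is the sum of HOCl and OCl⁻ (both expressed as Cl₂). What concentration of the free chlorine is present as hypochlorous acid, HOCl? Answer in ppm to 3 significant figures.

[OCl⁻]/[HOCl] = 10^(pH − pKa) = 10^(8.38 − 7.43) = 10^0.95 = 8.913.
Fraction as HOCl = 1 / (1 + 8.913) = 0.1009.
HOCl = 0.1009 × 4.48 ppm = 0.452 ppm.

0.452 ppm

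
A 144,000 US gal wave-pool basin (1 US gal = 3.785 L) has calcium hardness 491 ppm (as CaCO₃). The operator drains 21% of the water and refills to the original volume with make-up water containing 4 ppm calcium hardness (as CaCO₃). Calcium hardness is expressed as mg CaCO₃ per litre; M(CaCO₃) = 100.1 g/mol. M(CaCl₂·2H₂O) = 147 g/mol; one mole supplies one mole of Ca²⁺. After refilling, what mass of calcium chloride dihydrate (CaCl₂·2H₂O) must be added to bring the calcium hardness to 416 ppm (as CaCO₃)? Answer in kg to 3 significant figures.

21.8 kg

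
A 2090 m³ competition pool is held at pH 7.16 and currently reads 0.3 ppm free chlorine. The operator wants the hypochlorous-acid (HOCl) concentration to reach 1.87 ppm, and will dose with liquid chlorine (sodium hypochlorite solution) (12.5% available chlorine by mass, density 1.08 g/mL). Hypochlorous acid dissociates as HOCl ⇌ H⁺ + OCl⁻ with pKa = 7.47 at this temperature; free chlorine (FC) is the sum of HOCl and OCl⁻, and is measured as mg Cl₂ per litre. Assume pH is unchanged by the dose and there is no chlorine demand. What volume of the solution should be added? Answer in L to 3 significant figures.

38.5 L

Volume: 2090 m³ = 2,090,000 L.
[OCl⁻]/[HOCl] = 10^(pH − pKa) = 10^(7.16 − 7.47) = 0.4898; fraction as HOCl = 1/(1 + 0.4898) = 0.6712.
Free chlorine required for 1.87 ppm HOCl: 1.87 / 0.6712 = 2.786 ppm.
FC to add: 2.786 − 0.3 = 2.486 mg/L as Cl₂.
Cl₂ equivalent: 2.486 mg/L × 2,090,000 L = 5196 g.
Product at 12.5% available Cl: 5196 / 0.125 = 41,560 g.
Volume: 41,560 g ÷ 1.08 g/mL = 38,490 mL.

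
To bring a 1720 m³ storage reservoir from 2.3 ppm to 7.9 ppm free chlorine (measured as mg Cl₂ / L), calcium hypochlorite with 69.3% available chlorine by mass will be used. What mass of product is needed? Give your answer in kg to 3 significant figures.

13.9 kg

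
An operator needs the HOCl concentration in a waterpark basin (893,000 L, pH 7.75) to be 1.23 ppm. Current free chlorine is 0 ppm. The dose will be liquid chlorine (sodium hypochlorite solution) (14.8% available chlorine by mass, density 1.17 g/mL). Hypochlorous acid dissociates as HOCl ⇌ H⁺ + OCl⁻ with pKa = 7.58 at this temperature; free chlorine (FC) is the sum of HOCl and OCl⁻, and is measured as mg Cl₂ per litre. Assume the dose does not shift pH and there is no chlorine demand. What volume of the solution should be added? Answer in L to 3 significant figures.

15.7 L

[OCl⁻]/[HOCl] = 10^(pH − pKa) = 10^(7.75 − 7.58) = 1.479; fraction as HOCl = 1/(1 + 1.479) = 0.4034.
Free chlorine required for 1.23 ppm HOCl: 1.23 / 0.4034 = 3.049 ppm.
FC to add: 3.049 − 0 = 3.049 mg/L as Cl₂.
Cl₂ equivalent: 3.049 mg/L × 893,000 L = 2723 g.
Product at 14.8% available Cl: 2723 / 0.148 = 18,400 g.
Volume: 18,400 g ÷ 1.17 g/mL = 15,730 mL.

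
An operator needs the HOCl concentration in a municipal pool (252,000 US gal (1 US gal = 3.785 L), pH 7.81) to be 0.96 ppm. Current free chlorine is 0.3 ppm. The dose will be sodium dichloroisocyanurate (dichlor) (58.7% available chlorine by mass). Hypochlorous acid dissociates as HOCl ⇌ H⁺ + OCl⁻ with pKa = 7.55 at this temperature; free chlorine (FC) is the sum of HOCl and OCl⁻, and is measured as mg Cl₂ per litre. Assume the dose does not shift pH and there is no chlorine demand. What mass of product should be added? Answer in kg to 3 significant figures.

Volume: 252,000 US gal × 3.785 L/gal = 953,820 L.
[OCl⁻]/[HOCl] = 10^(pH − pKa) = 10^(7.81 − 7.55) = 1.82; fraction as HOCl = 1/(1 + 1.82) = 0.3546.
Free chlorine required for 0.96 ppm HOCl: 0.96 / 0.3546 = 2.707 ppm.
FC to add: 2.707 − 0.3 = 2.407 mg/L as Cl₂.
Cl₂ equivalent: 2.407 mg/L × 953,820 L = 2296 g.
Product at 58.7% available Cl: 2296 / 0.587 = 3911 g.

3.91 kg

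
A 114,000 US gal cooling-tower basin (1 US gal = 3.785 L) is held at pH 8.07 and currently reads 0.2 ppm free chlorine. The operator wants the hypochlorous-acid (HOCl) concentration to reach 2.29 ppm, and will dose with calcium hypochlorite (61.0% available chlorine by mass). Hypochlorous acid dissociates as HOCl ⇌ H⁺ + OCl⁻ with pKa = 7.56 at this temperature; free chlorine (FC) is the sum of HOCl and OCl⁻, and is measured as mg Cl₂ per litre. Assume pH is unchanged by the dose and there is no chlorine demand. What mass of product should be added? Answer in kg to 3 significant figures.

Volume: 114,000 US gal × 3.785 L/gal = 431,490 L.
[OCl⁻]/[HOCl] = 10^(pH − pKa) = 10^(8.07 − 7.56) = 3.236; fraction as HOCl = 1/(1 + 3.236) = 0.2361.
Free chlorine required for 2.29 ppm HOCl: 2.29 / 0.2361 = 9.7 ppm.
FC to add: 9.7 − 0.2 = 9.5 mg/L as Cl₂.
Cl₂ equivalent: 9.5 mg/L × 431,490 L = 4099 g.
Product at 61.0% available Cl: 4099 / 0.61 = 6720 g.

6.72 kg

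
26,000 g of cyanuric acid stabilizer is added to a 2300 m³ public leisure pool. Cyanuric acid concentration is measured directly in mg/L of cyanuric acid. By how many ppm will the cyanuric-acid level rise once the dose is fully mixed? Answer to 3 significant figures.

Volume: 2300 m³ = 2,300,000 L.
Rise: 26,000 g / 2,300,000 L × 1000 = 11.3 mg/L.

11.3 ppm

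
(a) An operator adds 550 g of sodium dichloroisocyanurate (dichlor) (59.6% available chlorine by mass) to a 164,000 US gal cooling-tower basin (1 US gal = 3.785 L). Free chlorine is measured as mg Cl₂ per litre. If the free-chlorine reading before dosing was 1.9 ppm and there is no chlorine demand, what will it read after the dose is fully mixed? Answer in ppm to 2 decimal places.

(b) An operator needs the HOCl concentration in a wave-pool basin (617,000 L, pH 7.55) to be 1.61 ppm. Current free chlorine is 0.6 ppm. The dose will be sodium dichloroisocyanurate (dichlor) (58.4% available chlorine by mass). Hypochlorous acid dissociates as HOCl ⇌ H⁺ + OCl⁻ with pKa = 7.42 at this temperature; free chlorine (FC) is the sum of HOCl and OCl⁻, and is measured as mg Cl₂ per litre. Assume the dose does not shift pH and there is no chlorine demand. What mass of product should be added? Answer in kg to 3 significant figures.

(a) Volume: 164,000 US gal × 3.785 L/gal = 620,740 L.
(a) Available chlorine delivered: 550 g × 0.596 = 327.8 g as Cl₂.
(a) Concentration rise: 327.8 g / 620,740 L = 0.5281 mg/L = 0.53 ppm.
(a) Final FC: 1.9 + 0.53 = 2.43 ppm.

(b) [OCl⁻]/[HOCl] = 10^(pH − pKa) = 10^(7.55 − 7.42) = 1.349; fraction as HOCl = 1/(1 + 1.349) = 0.4257.
(b) Free chlorine required for 1.61 ppm HOCl: 1.61 / 0.4257 = 3.782 ppm.
(b) FC to add: 3.782 − 0.6 = 3.182 mg/L as Cl₂.
(b) Cl₂ equivalent: 3.182 mg/L × 617,000 L = 1963 g.
(b) Product at 58.4% available Cl: 1963 / 0.584 = 3362 g.

(a) 2.43 ppm; (b) 3.36 kg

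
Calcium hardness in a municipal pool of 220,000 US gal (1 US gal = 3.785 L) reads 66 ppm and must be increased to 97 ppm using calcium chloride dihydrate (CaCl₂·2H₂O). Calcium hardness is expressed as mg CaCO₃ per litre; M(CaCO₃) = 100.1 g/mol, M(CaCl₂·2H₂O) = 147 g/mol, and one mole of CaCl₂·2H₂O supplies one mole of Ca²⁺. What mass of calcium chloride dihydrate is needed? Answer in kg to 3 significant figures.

Volume: 220,000 US gal × 3.785 L/gal = 832,700 L.
Hardness to add: (97 − 66) = 31 mg/L as CaCO₃ × 832,700 L = 25,810 g as CaCO₃.
Moles of Ca²⁺ (1 mol Ca²⁺ ≡ 1 mol CaCO₃): 25,810 / 100.1 g/mol = 257.9 mol.
Mass of CaCl₂·2H₂O: 257.9 × 147 = 37,910 g.

37.9 kg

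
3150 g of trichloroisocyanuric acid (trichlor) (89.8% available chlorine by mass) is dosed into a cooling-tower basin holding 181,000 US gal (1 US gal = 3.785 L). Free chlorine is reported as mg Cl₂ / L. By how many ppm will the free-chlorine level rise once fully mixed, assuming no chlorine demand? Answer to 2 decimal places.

Volume: 181,000 US gal × 3.785 L/gal = 685,085 L.
Available chlorine delivered: 3150 g × 0.898 = 2829 g as Cl₂.
Concentration rise: 2829 g / 685,085 L = 4.129 mg/L = 4.13 ppm.

4.13 ppm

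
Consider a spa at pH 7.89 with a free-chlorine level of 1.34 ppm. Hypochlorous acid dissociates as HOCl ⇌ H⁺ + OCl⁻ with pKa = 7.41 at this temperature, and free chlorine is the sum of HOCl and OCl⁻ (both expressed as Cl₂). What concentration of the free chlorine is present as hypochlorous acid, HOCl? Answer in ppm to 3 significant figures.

0.333 ppm

[OCl⁻]/[HOCl] = 10^(pH − pKa) = 10^(7.89 − 7.41) = 10^0.48 = 3.02.
Fraction as HOCl = 1 / (1 + 3.02) = 0.2488.
HOCl = 0.2488 × 1.34 ppm = 0.3333 ppm.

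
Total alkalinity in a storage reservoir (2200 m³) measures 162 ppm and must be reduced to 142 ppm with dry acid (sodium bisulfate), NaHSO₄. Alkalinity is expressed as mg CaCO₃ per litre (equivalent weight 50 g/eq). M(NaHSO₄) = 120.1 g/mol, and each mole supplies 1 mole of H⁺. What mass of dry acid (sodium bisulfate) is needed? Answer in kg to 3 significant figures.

106 kg

Volume: 2200 m³ = 2,200,000 L.
Alkalinity to neutralize: (162 − 142) = 20 mg/L as CaCO₃ × 2,200,000 L = 44,000 g as CaCO₃.
Equivalents of H⁺ required: 44,000 ÷ 50 g/eq = 880 eq = 880 mol NaHSO₄.
Mass of NaHSO₄: 880 × 120.1 = 105,700 g.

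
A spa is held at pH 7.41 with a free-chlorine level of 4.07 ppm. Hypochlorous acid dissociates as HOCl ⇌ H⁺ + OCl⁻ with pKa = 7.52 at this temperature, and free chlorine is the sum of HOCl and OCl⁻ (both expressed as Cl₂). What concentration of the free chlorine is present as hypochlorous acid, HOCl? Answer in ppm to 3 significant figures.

[OCl⁻]/[HOCl] = 10^(pH − pKa) = 10^(7.41 − 7.52) = 10^-0.11 = 0.7762.
Fraction as HOCl = 1 / (1 + 0.7762) = 0.563.
HOCl = 0.563 × 4.07 ppm = 2.291 ppm.

2.29 ppm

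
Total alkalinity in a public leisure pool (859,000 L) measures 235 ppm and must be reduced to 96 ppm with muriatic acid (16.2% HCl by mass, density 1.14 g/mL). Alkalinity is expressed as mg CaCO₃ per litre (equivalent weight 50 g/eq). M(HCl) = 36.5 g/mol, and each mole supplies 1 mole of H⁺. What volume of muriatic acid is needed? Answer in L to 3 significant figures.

472 L

Alkalinity to neutralize: (235 − 96) = 139 mg/L as CaCO₃ × 859,000 L = 119,400 g as CaCO₃.
Equivalents of H⁺ required: 119,400 ÷ 50 g/eq = 2388 eq = 2388 mol HCl.
Mass of HCl: 2388 × 36.5 = 87,160 g.
Mass of 16.2% solution: 87,160 / 0.162 = 538,000 g.
Volume: 538,000 g ÷ 1.14 g/mL = 472,000 mL.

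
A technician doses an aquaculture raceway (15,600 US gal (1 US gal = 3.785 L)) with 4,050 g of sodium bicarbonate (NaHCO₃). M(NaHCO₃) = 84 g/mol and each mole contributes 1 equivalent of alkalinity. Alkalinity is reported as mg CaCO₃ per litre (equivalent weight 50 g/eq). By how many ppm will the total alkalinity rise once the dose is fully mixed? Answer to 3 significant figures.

Volume: 15,600 US gal × 3.785 L/gal = 59,046 L.
Moles of NaHCO₃: 4,050 g ÷ 84 g/mol = 48.21 mol → 48.21 eq of alkalinity.
As CaCO₃: 48.21 eq × 50 g/eq = 2411 g.
Rise: 2411 g / 59,046 L × 1000 = 40.83 mg/L.

40.8 ppm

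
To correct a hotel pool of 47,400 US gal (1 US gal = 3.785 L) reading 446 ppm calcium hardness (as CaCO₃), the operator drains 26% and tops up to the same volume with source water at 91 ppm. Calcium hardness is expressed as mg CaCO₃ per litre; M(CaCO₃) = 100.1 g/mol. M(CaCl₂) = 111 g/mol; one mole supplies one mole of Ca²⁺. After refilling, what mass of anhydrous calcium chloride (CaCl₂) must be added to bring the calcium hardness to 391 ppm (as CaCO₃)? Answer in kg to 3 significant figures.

7.42 kg

Volume: 47,400 US gal × 3.785 L/gal = 179,409 L.
After draining 26% and refilling: 446 × 0.74 + 91 × 0.26 = 353.7 ppm.
Deficit to target: 391 − 353.7 = 37.3 mg/L.
As CaCO₃: 37.3 mg/L × 179,409 L = 6692 g; ÷ 100.1 = 66.85 mol Ca²⁺.
Mass: 66.85 × 111 = 7421 g.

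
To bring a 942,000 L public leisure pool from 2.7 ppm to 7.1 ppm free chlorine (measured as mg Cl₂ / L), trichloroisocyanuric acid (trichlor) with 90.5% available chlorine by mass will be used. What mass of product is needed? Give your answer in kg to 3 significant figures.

4.58 kg

Chlorine deficit: 7.1 − 2.7 = 4.4 ppm = 4.4 mg/L as Cl₂.
Cl₂ equivalent needed: 4.4 mg/L × 942,000 L = 4,145,000 mg = 4145 g.
Product at 90.5% available chlorine: 4145 / 0.905 = 4580 g.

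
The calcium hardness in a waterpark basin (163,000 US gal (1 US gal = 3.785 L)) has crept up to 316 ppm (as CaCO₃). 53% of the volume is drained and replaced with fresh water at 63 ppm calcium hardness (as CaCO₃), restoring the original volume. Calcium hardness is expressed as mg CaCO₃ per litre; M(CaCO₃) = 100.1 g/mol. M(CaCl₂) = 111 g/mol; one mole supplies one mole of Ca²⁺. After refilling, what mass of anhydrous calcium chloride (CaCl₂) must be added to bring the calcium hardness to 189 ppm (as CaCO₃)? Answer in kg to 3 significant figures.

4.85 kg

Volume: 163,000 US gal × 3.785 L/gal = 616,955 L.
After draining 53% and refilling: 316 × 0.47 + 63 × 0.53 = 181.91 ppm.
Deficit to target: 189 − 181.91 = 7.09 mg/L.
As CaCO₃: 7.09 mg/L × 616,955 L = 4374 g; ÷ 100.1 = 43.7 mol Ca²⁺.
Mass: 43.7 × 111 = 4851 g.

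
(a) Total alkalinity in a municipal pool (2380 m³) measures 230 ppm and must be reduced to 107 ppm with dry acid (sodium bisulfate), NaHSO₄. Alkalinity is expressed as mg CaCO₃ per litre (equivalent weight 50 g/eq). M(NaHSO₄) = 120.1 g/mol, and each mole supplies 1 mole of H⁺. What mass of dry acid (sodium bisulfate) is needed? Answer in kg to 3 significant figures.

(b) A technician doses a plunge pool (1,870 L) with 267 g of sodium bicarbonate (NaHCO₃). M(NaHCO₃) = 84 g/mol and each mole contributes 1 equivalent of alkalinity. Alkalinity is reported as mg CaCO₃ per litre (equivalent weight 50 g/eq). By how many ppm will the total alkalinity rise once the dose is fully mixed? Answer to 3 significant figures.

(a) 703 kg; (b) 85.0 ppm

(a) Volume: 2380 m³ = 2,380,000 L.
(a) Alkalinity to neutralize: (230 − 107) = 123 mg/L as CaCO₃ × 2,380,000 L = 292,700 g as CaCO₃.
(a) Equivalents of H⁺ required: 292,700 ÷ 50 g/eq = 5855 eq = 5855 mol NaHSO₄.
(a) Mass of NaHSO₄: 5855 × 120.1 = 703,200 g.

(b) Moles of NaHCO₃: 267 g ÷ 84 g/mol = 3.179 mol → 3.179 eq of alkalinity.
(b) As CaCO₃: 3.179 eq × 50 g/eq = 158.9 g.
(b) Rise: 158.9 g / 1,870 L × 1000 = 84.99 mg/L.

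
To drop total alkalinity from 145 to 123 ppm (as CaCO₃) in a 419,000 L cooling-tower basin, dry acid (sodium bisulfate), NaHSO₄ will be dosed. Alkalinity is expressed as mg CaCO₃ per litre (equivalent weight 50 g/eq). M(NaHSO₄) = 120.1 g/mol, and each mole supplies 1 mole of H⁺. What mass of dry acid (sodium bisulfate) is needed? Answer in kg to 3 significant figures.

22.1 kg

Alkalinity to neutralize: (145 − 123) = 22 mg/L as CaCO₃ × 419,000 L = 9218 g as CaCO₃.
Equivalents of H⁺ required: 9218 ÷ 50 g/eq = 184.4 eq = 184.4 mol NaHSO₄.
Mass of NaHSO₄: 184.4 × 120.1 = 22,140 g.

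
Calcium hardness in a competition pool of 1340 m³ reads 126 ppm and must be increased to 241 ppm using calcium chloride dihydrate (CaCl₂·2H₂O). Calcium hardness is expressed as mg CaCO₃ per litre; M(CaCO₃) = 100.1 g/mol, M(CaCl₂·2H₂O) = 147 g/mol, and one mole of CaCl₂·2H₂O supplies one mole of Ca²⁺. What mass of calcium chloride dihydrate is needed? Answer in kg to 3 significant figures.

Volume: 1340 m³ = 1,340,000 L.
Hardness to add: (241 − 126) = 115 mg/L as CaCO₃ × 1,340,000 L = 154,100 g as CaCO₃.
Moles of Ca²⁺ (1 mol Ca²⁺ ≡ 1 mol CaCO₃): 154,100 / 100.1 g/mol = 1539 mol.
Mass of CaCl₂·2H₂O: 1539 × 147 = 226,300 g.

226 kg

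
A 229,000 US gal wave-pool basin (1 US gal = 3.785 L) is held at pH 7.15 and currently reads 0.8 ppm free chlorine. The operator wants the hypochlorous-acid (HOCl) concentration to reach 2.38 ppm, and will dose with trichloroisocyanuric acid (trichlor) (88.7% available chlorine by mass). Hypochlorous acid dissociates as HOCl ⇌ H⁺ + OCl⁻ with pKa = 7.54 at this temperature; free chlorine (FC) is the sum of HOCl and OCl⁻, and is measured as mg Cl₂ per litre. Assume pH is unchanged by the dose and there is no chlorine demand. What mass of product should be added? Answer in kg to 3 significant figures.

2.49 kg

Volume: 229,000 US gal × 3.785 L/gal = 866,765 L.
[OCl⁻]/[HOCl] = 10^(pH − pKa) = 10^(7.15 − 7.54) = 0.4074; fraction as HOCl = 1/(1 + 0.4074) = 0.7105.
Free chlorine required for 2.38 ppm HOCl: 2.38 / 0.7105 = 3.35 ppm.
FC to add: 3.35 − 0.8 = 2.55 mg/L as Cl₂.
Cl₂ equivalent: 2.55 mg/L × 866,765 L = 2210 g.
Product at 88.7% available Cl: 2210 / 0.887 = 2491 g.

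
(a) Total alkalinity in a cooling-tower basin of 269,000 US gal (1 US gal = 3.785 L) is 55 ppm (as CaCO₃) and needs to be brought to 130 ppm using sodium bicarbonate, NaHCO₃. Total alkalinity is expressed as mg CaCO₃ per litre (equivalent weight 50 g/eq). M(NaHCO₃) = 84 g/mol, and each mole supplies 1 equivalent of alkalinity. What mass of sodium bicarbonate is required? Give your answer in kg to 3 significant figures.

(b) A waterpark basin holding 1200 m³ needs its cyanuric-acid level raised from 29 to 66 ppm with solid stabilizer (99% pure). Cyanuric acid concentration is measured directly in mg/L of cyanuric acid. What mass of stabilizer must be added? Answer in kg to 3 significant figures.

(a) 128 kg; (b) 44.8 kg

(a) Volume: 269,000 US gal × 3.785 L/gal = 1,018,165 L.
(a) Alkalinity to add: (130 − 55) = 75 mg/L as CaCO₃ × 1,018,165 L = 76,360 g as CaCO₃.
(a) Equivalents: 76,360 g ÷ 50 g/eq = 1527 eq.
(a) NaHCO₃ supplies 1 eq per mole → 1527 mol.
(a) Mass: 1527 mol × 84 g/mol = 128,300 g.

(b) Volume: 1200 m³ = 1,200,000 L.
(b) CYA to add: (66 − 29) = 37 mg/L × 1,200,000 L = 44,400 g cyanuric acid.
(b) At 99% purity: 44,400 / 0.99 = 44,850 g product.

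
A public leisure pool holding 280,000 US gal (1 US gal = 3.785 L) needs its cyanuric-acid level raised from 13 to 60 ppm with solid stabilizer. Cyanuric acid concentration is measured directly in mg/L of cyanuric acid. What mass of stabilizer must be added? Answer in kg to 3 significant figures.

49.8 kg

Volume: 280,000 US gal × 3.785 L/gal = 1,059,800 L.
CYA to add: (60 − 13) = 47 mg/L × 1,059,800 L = 49,810 g cyanuric acid.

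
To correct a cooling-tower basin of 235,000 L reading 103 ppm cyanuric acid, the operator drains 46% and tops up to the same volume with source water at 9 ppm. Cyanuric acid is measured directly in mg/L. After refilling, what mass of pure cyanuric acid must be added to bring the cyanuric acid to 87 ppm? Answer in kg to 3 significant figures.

6.40 kg

After draining 46% and refilling: 103 × 0.54 + 9 × 0.46 = 59.76 ppm.
Deficit to target: 87 − 59.76 = 27.24 mg/L.
Mass: 27.24 mg/L × 235,000 L = 6401 g cyanuric acid.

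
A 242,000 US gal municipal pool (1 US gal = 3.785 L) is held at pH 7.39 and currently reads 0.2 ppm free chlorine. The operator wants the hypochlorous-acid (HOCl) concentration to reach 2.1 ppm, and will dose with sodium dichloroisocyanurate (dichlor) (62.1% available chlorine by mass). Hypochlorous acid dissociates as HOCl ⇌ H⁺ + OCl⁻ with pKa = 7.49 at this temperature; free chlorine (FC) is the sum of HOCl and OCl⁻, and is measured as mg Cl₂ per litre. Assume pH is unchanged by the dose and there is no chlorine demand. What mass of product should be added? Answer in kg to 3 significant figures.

Volume: 242,000 US gal × 3.785 L/gal = 915,970 L.
[OCl⁻]/[HOCl] = 10^(pH − pKa) = 10^(7.39 − 7.49) = 0.7943; fraction as HOCl = 1/(1 + 0.7943) = 0.5573.
Free chlorine required for 2.1 ppm HOCl: 2.1 / 0.5573 = 3.768 ppm.
FC to add: 3.768 − 0.2 = 3.568 mg/L as Cl₂.
Cl₂ equivalent: 3.568 mg/L × 915,970 L = 3268 g.
Product at 62.1% available Cl: 3268 / 0.621 = 5263 g.

5.26 kg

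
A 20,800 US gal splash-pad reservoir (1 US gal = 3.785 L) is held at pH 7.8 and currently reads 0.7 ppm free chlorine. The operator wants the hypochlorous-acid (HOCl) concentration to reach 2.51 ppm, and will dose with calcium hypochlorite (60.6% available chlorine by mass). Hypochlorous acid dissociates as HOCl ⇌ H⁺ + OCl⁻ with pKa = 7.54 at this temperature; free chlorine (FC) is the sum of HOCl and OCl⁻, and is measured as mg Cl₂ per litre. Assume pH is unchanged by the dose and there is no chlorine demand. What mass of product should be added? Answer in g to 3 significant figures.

Volume: 20,800 US gal × 3.785 L/gal = 78,728 L.
[OCl⁻]/[HOCl] = 10^(pH − pKa) = 10^(7.8 − 7.54) = 1.82; fraction as HOCl = 1/(1 + 1.82) = 0.3546.
Free chlorine required for 2.51 ppm HOCl: 2.51 / 0.3546 = 7.077 ppm.
FC to add: 7.077 − 0.7 = 6.377 mg/L as Cl₂.
Cl₂ equivalent: 6.377 mg/L × 78,728 L = 502.1 g.
Product at 60.6% available Cl: 502.1 / 0.606 = 828.5 g.

829 g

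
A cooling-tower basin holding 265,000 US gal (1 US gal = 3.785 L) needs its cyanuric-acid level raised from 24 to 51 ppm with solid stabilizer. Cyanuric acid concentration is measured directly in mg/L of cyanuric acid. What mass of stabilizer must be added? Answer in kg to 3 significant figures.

27.1 kg

Volume: 265,000 US gal × 3.785 L/gal = 1,003,025 L.
CYA to add: (51 − 24) = 27 mg/L × 1,003,025 L = 27,080 g cyanuric acid.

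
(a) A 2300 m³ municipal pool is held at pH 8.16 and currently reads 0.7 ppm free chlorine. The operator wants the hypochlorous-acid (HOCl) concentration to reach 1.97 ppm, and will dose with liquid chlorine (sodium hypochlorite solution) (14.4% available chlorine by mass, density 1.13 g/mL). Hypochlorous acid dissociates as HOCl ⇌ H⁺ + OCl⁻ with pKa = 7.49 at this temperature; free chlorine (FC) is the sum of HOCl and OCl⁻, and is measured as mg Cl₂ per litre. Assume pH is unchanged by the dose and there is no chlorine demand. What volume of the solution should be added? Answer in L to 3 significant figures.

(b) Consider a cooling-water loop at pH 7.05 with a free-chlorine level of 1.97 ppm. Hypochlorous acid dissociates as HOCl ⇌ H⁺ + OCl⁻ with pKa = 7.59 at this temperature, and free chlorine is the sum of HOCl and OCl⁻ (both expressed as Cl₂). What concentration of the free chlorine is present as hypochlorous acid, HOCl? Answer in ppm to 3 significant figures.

(a) 148 L; (b) 1.53 ppm

(a) Volume: 2300 m³ = 2,300,000 L.
(a) [OCl⁻]/[HOCl] = 10^(pH − pKa) = 10^(8.16 − 7.49) = 4.677; fraction as HOCl = 1/(1 + 4.677) = 0.1761.
(a) Free chlorine required for 1.97 ppm HOCl: 1.97 / 0.1761 = 11.18 ppm.
(a) FC to add: 11.18 − 0.7 = 10.48 mg/L as Cl₂.
(a) Cl₂ equivalent: 10.48 mg/L × 2,300,000 L = 24,110 g.
(a) Product at 14.4% available Cl: 24,110 / 0.144 = 167,500 g.
(a) Volume: 167,500 g ÷ 1.13 g/mL = 148,200 mL.

(b) [OCl⁻]/[HOCl] = 10^(pH − pKa) = 10^(7.05 − 7.59) = 10^-0.54 = 0.2884.
(b) Fraction as HOCl = 1 / (1 + 0.2884) = 0.7762.
(b) HOCl = 0.7762 × 1.97 ppm = 1.529 ppm.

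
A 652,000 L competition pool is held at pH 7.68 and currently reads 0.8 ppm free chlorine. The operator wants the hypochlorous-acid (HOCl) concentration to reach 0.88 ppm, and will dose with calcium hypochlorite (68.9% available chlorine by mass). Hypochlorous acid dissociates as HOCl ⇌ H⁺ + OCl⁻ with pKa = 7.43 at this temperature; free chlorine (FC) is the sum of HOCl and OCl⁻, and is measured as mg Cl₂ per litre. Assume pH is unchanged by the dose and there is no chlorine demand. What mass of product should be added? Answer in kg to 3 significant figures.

1.56 kg

[OCl⁻]/[HOCl] = 10^(pH − pKa) = 10^(7.68 − 7.43) = 1.778; fraction as HOCl = 1/(1 + 1.778) = 0.3599.
Free chlorine required for 0.88 ppm HOCl: 0.88 / 0.3599 = 2.445 ppm.
FC to add: 2.445 − 0.8 = 1.645 mg/L as Cl₂.
Cl₂ equivalent: 1.645 mg/L × 652,000 L = 1072 g.
Product at 68.9% available Cl: 1072 / 0.689 = 1557 g.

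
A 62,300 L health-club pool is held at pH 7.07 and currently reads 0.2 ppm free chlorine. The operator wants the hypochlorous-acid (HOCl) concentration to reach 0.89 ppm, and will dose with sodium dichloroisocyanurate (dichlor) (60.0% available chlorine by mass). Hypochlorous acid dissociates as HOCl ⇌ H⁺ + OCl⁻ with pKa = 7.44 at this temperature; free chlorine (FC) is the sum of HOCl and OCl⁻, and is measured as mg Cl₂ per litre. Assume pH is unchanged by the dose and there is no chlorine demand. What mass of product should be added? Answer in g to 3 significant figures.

[OCl⁻]/[HOCl] = 10^(pH − pKa) = 10^(7.07 − 7.44) = 0.4266; fraction as HOCl = 1/(1 + 0.4266) = 0.701.
Free chlorine required for 0.89 ppm HOCl: 0.89 / 0.701 = 1.27 ppm.
FC to add: 1.27 − 0.2 = 1.07 mg/L as Cl₂.
Cl₂ equivalent: 1.07 mg/L × 62,300 L = 66.64 g.
Product at 60.0% available Cl: 66.64 / 0.6 = 111.1 g.

111 g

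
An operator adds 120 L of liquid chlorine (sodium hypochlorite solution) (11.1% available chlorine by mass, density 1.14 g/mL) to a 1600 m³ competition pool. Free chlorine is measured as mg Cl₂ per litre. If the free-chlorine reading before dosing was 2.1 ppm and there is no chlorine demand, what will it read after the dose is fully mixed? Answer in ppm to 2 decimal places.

11.59 ppm

Volume: 1600 m³ = 1,600,000 L.
Mass of solution: 120 L × 1000 mL/L × 1.14 g/mL = 136,800 g.
Available chlorine delivered: 136,800 g × 0.111 = 15,180 g as Cl₂.
Concentration rise: 15,180 g / 1,600,000 L = 9.491 mg/L = 9.49 ppm.
Final FC: 2.1 + 9.49 = 11.59 ppm.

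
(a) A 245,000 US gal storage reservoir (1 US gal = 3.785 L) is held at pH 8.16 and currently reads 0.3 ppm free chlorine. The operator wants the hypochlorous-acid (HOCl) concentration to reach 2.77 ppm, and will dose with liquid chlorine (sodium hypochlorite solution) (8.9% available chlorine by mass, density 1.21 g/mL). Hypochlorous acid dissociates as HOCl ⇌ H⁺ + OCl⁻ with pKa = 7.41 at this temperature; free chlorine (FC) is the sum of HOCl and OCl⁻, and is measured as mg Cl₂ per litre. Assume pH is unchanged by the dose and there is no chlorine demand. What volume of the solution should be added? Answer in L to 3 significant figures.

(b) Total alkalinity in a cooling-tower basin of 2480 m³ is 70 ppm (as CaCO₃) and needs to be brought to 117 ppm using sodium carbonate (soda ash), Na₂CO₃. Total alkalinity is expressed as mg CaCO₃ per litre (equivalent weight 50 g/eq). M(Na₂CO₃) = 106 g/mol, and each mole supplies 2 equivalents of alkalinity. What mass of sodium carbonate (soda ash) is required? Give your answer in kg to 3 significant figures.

(a) Volume: 245,000 US gal × 3.785 L/gal = 927,325 L.
(a) [OCl⁻]/[HOCl] = 10^(pH − pKa) = 10^(8.16 − 7.41) = 5.623; fraction as HOCl = 1/(1 + 5.623) = 0.151.
(a) Free chlorine required for 2.77 ppm HOCl: 2.77 / 0.151 = 18.35 ppm.
(a) FC to add: 18.35 − 0.3 = 18.05 mg/L as Cl₂.
(a) Cl₂ equivalent: 18.05 mg/L × 927,325 L = 16,740 g.
(a) Product at 8.9% available Cl: 16,740 / 0.089 = 188,000 g.
(a) Volume: 188,000 g ÷ 1.21 g/mL = 155,400 mL.

(b) Volume: 2480 m³ = 2,480,000 L.
(b) Alkalinity to add: (117 − 70) = 47 mg/L as CaCO₃ × 2,480,000 L = 116,600 g as CaCO₃.
(b) Equivalents: 116,600 g ÷ 50 g/eq = 2331 eq.
(b) Each mole of Na₂CO₃ supplies 2 eq, so 2331 / 2 = 1166 mol.
(b) Mass: 1166 mol × 106 g/mol = 123,600 g.

(a) 155 L; (b) 124 kg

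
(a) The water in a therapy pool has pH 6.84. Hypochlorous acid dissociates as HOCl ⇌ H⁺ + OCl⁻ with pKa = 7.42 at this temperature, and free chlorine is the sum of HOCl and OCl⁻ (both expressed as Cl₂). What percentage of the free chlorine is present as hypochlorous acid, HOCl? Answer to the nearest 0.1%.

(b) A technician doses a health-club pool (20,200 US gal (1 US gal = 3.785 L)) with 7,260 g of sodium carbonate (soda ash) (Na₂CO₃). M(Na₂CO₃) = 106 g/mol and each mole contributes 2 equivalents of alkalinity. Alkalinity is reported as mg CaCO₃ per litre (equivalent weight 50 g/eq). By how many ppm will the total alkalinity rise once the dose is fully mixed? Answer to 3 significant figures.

(a) 79.2%; (b) 89.6 ppm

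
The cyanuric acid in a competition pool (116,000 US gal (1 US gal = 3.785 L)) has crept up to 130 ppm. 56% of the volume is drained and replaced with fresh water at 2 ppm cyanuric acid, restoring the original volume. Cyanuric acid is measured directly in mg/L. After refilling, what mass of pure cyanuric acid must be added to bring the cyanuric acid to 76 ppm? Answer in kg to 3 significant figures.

Volume: 116,000 US gal × 3.785 L/gal = 439,060 L.
After draining 56% and refilling: 130 × 0.44 + 2 × 0.56 = 58.32 ppm.
Deficit to target: 76 − 58.32 = 17.68 mg/L.
Mass: 17.68 mg/L × 439,060 L = 7763 g cyanuric acid.

7.76 kg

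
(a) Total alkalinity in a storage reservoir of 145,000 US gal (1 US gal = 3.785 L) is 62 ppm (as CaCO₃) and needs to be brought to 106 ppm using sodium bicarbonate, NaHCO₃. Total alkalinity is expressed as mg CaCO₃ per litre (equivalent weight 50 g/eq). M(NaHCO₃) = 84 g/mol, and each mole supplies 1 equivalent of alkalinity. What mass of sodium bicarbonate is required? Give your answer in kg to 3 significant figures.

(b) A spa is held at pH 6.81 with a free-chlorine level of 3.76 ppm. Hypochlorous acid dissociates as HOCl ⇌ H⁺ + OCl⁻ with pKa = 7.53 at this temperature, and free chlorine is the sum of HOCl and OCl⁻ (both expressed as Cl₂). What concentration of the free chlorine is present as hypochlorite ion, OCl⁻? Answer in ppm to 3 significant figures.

(a) Volume: 145,000 US gal × 3.785 L/gal = 548,825 L.
(a) Alkalinity to add: (106 − 62) = 44 mg/L as CaCO₃ × 548,825 L = 24,150 g as CaCO₃.
(a) Equivalents: 24,150 g ÷ 50 g/eq = 483 eq.
(a) NaHCO₃ supplies 1 eq per mole → 483 mol.
(a) Mass: 483 mol × 84 g/mol = 40,570 g.

(b) [OCl⁻]/[HOCl] = 10^(pH − pKa) = 10^(6.81 − 7.53) = 10^-0.72 = 0.1905.
(b) Fraction as HOCl = 1 / (1 + 0.1905) = 0.84.
(b) OCl⁻ = (1 − 0.84) × 3.76 ppm = 0.6018 ppm.

(a) 40.6 kg; (b) 0.602 ppm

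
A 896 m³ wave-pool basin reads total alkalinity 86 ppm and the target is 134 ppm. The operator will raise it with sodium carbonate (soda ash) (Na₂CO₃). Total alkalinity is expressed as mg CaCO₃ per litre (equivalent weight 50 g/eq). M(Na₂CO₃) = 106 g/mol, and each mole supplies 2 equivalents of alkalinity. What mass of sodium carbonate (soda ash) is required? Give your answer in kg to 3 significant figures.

Volume: 896 m³ = 896,000 L.
Alkalinity to add: (134 − 86) = 48 mg/L as CaCO₃ × 896,000 L = 43,010 g as CaCO₃.
Equivalents: 43,010 g ÷ 50 g/eq = 860.2 eq.
Each mole of Na₂CO₃ supplies 2 eq, so 860.2 / 2 = 430.1 mol.
Mass: 430.1 mol × 106 g/mol = 45,590 g.

45.6 kg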